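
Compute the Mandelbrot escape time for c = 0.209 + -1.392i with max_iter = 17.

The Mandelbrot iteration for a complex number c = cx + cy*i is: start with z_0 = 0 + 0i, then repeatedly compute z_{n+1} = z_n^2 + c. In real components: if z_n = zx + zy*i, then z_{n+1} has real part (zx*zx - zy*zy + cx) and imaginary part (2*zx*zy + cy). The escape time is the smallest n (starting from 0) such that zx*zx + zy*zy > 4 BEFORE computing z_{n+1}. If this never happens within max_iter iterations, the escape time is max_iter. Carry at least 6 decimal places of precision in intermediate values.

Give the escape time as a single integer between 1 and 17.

Answer: 2

Derivation:
z_0 = 0 + 0i, c = 0.2090 + -1.3920i
Iter 1: z = 0.2090 + -1.3920i, |z|^2 = 1.9813
Iter 2: z = -1.6850 + -1.9739i, |z|^2 = 6.7353
Escaped at iteration 2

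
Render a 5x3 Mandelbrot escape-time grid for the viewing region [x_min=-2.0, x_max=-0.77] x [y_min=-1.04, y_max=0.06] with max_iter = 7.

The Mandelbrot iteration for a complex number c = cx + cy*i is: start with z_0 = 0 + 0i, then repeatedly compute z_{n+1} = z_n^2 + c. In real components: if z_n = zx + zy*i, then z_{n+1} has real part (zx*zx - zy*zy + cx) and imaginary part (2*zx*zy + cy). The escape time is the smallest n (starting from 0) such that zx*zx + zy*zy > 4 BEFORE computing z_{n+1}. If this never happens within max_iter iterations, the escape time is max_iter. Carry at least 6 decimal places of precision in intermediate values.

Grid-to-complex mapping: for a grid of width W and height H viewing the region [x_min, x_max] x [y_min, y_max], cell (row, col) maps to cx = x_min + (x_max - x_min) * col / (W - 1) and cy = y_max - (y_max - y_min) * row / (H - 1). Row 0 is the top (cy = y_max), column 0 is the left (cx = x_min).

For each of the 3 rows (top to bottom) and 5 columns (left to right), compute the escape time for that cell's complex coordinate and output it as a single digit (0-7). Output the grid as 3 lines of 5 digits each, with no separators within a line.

(row=0, col=0): c = -2.0000 + 0.0600i → escape time 1
(row=0, col=1): c = -1.6925 + 0.0600i → escape time 7
(row=0, col=2): c = -1.3850 + 0.0600i → escape time 7
(row=0, col=3): c = -1.0775 + 0.0600i → escape time 7
(row=0, col=4): c = -0.7700 + 0.0600i → escape time 7
(row=1, col=0): c = -2.0000 + -0.4900i → escape time 1
(row=1, col=1): c = -1.6925 + -0.4900i → escape time 3
(row=1, col=2): c = -1.3850 + -0.4900i → escape time 3
(row=1, col=3): c = -1.0775 + -0.4900i → escape time 5
(row=1, col=4): c = -0.7700 + -0.4900i → escape time 6
(row=2, col=0): c = -2.0000 + -1.0400i → escape time 1
(row=2, col=1): c = -1.6925 + -1.0400i → escape time 2
(row=2, col=2): c = -1.3850 + -1.0400i → escape time 3
(row=2, col=3): c = -1.0775 + -1.0400i → escape time 3
(row=2, col=4): c = -0.7700 + -1.0400i → escape time 3

Answer: 17777
13356
12333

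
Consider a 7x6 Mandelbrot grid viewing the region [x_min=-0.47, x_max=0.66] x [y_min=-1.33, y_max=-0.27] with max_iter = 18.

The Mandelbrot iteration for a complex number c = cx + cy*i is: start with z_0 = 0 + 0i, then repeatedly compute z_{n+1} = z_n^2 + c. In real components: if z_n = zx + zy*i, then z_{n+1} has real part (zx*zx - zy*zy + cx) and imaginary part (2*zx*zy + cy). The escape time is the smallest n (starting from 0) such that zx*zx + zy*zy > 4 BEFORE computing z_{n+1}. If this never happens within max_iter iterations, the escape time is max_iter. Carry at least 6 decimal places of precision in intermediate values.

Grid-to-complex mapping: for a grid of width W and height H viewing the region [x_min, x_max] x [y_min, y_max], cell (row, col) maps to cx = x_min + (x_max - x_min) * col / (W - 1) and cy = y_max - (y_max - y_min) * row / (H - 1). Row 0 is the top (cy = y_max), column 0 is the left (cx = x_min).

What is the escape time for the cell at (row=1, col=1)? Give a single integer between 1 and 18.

z_0 = 0 + 0i, c = -0.2817 + -0.4820i
Iter 1: z = -0.2817 + -0.4820i, |z|^2 = 0.3117
Iter 2: z = -0.4347 + -0.2105i, |z|^2 = 0.2332
Iter 3: z = -0.1370 + -0.2990i, |z|^2 = 0.1082
Iter 4: z = -0.3523 + -0.4000i, |z|^2 = 0.2842
Iter 5: z = -0.3176 + -0.2001i, |z|^2 = 0.1409
Iter 6: z = -0.2209 + -0.3549i, |z|^2 = 0.1747
Iter 7: z = -0.3588 + -0.3252i, |z|^2 = 0.2345
Iter 8: z = -0.2587 + -0.2486i, |z|^2 = 0.1287
Iter 9: z = -0.2765 + -0.3534i, |z|^2 = 0.2014
Iter 10: z = -0.3301 + -0.2865i, |z|^2 = 0.1911
Iter 11: z = -0.2548 + -0.2928i, |z|^2 = 0.1507
Iter 12: z = -0.3025 + -0.3328i, |z|^2 = 0.2022
Iter 13: z = -0.3009 + -0.2807i, |z|^2 = 0.1693
Iter 14: z = -0.2699 + -0.3131i, |z|^2 = 0.1709
Iter 15: z = -0.3068 + -0.3130i, |z|^2 = 0.1921
Iter 16: z = -0.2855 + -0.2899i, |z|^2 = 0.1656
Iter 17: z = -0.2842 + -0.3165i, |z|^2 = 0.1809

Answer: 18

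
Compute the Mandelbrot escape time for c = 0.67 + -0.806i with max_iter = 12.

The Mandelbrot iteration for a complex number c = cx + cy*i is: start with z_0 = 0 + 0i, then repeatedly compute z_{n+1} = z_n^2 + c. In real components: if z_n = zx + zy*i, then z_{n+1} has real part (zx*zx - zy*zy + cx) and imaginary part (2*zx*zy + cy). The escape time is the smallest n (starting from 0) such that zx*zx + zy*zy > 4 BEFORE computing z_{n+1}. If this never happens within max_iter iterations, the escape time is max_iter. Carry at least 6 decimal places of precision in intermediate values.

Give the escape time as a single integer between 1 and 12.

Answer: 3

Derivation:
z_0 = 0 + 0i, c = 0.6700 + -0.8060i
Iter 1: z = 0.6700 + -0.8060i, |z|^2 = 1.0985
Iter 2: z = 0.4693 + -1.8860i, |z|^2 = 3.7774
Iter 3: z = -2.6669 + -2.5761i, |z|^2 = 13.7489
Escaped at iteration 3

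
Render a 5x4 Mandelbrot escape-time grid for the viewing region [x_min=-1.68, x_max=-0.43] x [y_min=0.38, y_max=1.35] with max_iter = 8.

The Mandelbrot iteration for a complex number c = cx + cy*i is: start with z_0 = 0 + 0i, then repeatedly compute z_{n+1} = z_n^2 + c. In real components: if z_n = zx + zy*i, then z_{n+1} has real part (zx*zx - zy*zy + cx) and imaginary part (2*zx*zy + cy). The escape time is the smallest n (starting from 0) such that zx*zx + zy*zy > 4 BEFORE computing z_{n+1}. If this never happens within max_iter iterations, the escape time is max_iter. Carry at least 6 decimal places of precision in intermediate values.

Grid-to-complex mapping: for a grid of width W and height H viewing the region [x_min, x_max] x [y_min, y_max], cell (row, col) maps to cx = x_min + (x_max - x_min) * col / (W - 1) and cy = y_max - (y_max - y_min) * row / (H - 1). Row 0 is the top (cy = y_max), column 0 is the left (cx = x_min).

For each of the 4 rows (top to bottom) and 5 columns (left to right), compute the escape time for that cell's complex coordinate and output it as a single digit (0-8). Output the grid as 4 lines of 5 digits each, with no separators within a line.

Answer: 12222
23334
33358
35888

Derivation:
(row=0, col=0): c = -1.6800 + 1.3500i → escape time 1
(row=0, col=1): c = -1.3675 + 1.3500i → escape time 2
(row=0, col=2): c = -1.0550 + 1.3500i → escape time 2
(row=0, col=3): c = -0.7425 + 1.3500i → escape time 2
(row=0, col=4): c = -0.4300 + 1.3500i → escape time 2
(row=1, col=0): c = -1.6800 + 1.0267i → escape time 2
(row=1, col=1): c = -1.3675 + 1.0267i → escape time 3
(row=1, col=2): c = -1.0550 + 1.0267i → escape time 3
(row=1, col=3): c = -0.7425 + 1.0267i → escape time 3
(row=1, col=4): c = -0.4300 + 1.0267i → escape time 4
(row=2, col=0): c = -1.6800 + 0.7033i → escape time 3
(row=2, col=1): c = -1.3675 + 0.7033i → escape time 3
(row=2, col=2): c = -1.0550 + 0.7033i → escape time 3
(row=2, col=3): c = -0.7425 + 0.7033i → escape time 5
(row=2, col=4): c = -0.4300 + 0.7033i → escape time 8
(row=3, col=0): c = -1.6800 + 0.3800i → escape time 3
(row=3, col=1): c = -1.3675 + 0.3800i → escape time 5
(row=3, col=2): c = -1.0550 + 0.3800i → escape time 8
(row=3, col=3): c = -0.7425 + 0.3800i → escape time 8
(row=3, col=4): c = -0.4300 + 0.3800i → escape time 8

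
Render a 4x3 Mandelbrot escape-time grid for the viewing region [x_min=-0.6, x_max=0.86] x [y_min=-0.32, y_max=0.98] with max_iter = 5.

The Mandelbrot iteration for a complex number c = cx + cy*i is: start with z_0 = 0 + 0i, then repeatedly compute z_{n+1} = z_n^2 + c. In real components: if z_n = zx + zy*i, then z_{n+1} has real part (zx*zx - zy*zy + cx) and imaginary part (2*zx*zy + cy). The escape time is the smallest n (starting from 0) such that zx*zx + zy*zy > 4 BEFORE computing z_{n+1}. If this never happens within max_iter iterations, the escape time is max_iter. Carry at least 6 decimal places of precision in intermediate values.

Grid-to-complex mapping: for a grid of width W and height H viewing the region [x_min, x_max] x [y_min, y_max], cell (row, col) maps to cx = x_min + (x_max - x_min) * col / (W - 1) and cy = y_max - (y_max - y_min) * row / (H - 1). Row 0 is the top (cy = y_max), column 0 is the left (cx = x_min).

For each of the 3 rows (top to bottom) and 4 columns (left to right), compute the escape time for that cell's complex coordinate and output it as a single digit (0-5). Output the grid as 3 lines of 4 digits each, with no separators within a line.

Answer: 4532
5553
5553

Derivation:
(row=0, col=0): c = -0.6000 + 0.9800i → escape time 4
(row=0, col=1): c = -0.1133 + 0.9800i → escape time 5
(row=0, col=2): c = 0.3733 + 0.9800i → escape time 3
(row=0, col=3): c = 0.8600 + 0.9800i → escape time 2
(row=1, col=0): c = -0.6000 + 0.3300i → escape time 5
(row=1, col=1): c = -0.1133 + 0.3300i → escape time 5
(row=1, col=2): c = 0.3733 + 0.3300i → escape time 5
(row=1, col=3): c = 0.8600 + 0.3300i → escape time 3
(row=2, col=0): c = -0.6000 + -0.3200i → escape time 5
(row=2, col=1): c = -0.1133 + -0.3200i → escape time 5
(row=2, col=2): c = 0.3733 + -0.3200i → escape time 5
(row=2, col=3): c = 0.8600 + -0.3200i → escape time 3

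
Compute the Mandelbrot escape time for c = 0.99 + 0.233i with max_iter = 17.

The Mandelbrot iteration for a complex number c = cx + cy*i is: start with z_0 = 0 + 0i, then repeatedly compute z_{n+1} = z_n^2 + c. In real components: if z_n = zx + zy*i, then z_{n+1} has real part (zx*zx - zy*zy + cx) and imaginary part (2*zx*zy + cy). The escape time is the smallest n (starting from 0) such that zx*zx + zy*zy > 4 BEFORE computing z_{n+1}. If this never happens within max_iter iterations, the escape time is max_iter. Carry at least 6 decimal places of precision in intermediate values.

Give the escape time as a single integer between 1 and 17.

Answer: 2

Derivation:
z_0 = 0 + 0i, c = 0.9900 + 0.2330i
Iter 1: z = 0.9900 + 0.2330i, |z|^2 = 1.0344
Iter 2: z = 1.9158 + 0.6943i, |z|^2 = 4.1524
Escaped at iteration 2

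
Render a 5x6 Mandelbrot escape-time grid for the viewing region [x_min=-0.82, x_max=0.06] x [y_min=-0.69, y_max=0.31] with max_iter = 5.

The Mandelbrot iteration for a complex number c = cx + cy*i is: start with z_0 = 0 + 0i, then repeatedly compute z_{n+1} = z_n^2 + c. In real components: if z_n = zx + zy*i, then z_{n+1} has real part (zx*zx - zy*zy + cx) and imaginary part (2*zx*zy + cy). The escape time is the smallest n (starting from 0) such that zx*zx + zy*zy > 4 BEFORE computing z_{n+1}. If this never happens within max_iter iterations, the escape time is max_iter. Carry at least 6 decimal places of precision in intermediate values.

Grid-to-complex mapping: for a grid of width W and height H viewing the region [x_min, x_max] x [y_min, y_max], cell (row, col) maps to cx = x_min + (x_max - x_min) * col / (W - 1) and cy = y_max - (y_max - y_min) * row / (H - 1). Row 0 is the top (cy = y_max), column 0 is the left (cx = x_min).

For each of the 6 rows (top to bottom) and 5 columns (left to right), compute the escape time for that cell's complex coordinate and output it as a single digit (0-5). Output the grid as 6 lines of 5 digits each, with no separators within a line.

(row=0, col=0): c = -0.8200 + 0.3100i → escape time 5
(row=0, col=1): c = -0.6000 + 0.3100i → escape time 5
(row=0, col=2): c = -0.3800 + 0.3100i → escape time 5
(row=0, col=3): c = -0.1600 + 0.3100i → escape time 5
(row=0, col=4): c = 0.0600 + 0.3100i → escape time 5
(row=1, col=0): c = -0.8200 + 0.1100i → escape time 5
(row=1, col=1): c = -0.6000 + 0.1100i → escape time 5
(row=1, col=2): c = -0.3800 + 0.1100i → escape time 5
(row=1, col=3): c = -0.1600 + 0.1100i → escape time 5
(row=1, col=4): c = 0.0600 + 0.1100i → escape time 5
(row=2, col=0): c = -0.8200 + -0.0900i → escape time 5
(row=2, col=1): c = -0.6000 + -0.0900i → escape time 5
(row=2, col=2): c = -0.3800 + -0.0900i → escape time 5
(row=2, col=3): c = -0.1600 + -0.0900i → escape time 5
(row=2, col=4): c = 0.0600 + -0.0900i → escape time 5
(row=3, col=0): c = -0.8200 + -0.2900i → escape time 5
(row=3, col=1): c = -0.6000 + -0.2900i → escape time 5
(row=3, col=2): c = -0.3800 + -0.2900i → escape time 5
(row=3, col=3): c = -0.1600 + -0.2900i → escape time 5
(row=3, col=4): c = 0.0600 + -0.2900i → escape time 5
(row=4, col=0): c = -0.8200 + -0.4900i → escape time 5
(row=4, col=1): c = -0.6000 + -0.4900i → escape time 5
(row=4, col=2): c = -0.3800 + -0.4900i → escape time 5
(row=4, col=3): c = -0.1600 + -0.4900i → escape time 5
(row=4, col=4): c = 0.0600 + -0.4900i → escape time 5
(row=5, col=0): c = -0.8200 + -0.6900i → escape time 4
(row=5, col=1): c = -0.6000 + -0.6900i → escape time 5
(row=5, col=2): c = -0.3800 + -0.6900i → escape time 5
(row=5, col=3): c = -0.1600 + -0.6900i → escape time 5
(row=5, col=4): c = 0.0600 + -0.6900i → escape time 5

Answer: 55555
55555
55555
55555
55555
45555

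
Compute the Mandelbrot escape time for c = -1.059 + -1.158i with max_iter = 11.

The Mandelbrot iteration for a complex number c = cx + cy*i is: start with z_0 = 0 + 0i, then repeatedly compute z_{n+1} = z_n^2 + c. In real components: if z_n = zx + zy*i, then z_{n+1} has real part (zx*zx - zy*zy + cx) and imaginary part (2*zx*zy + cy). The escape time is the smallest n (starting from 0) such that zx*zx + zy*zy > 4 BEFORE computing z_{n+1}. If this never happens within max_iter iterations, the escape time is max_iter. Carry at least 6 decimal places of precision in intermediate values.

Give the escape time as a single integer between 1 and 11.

z_0 = 0 + 0i, c = -1.0590 + -1.1580i
Iter 1: z = -1.0590 + -1.1580i, |z|^2 = 2.4624
Iter 2: z = -1.2785 + 1.2946i, |z|^2 = 3.3106
Iter 3: z = -1.1006 + -4.4684i, |z|^2 = 21.1775
Escaped at iteration 3

Answer: 3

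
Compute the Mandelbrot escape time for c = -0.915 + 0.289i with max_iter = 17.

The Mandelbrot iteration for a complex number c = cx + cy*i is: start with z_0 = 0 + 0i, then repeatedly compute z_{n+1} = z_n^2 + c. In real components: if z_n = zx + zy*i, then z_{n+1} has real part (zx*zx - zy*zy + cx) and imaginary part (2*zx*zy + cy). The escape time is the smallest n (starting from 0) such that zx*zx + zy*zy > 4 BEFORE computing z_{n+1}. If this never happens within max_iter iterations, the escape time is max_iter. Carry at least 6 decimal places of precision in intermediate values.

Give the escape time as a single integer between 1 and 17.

Answer: 17

Derivation:
z_0 = 0 + 0i, c = -0.9150 + 0.2890i
Iter 1: z = -0.9150 + 0.2890i, |z|^2 = 0.9207
Iter 2: z = -0.1613 + -0.2399i, |z|^2 = 0.0836
Iter 3: z = -0.9465 + 0.3664i, |z|^2 = 1.0301
Iter 4: z = -0.1533 + -0.4046i, |z|^2 = 0.1872
Iter 5: z = -1.0552 + 0.4131i, |z|^2 = 1.2840
Iter 6: z = 0.0278 + -0.5827i, |z|^2 = 0.3403
Iter 7: z = -1.2538 + 0.2567i, |z|^2 = 1.6378
Iter 8: z = 0.5911 + -0.3546i, |z|^2 = 0.4751
Iter 9: z = -0.6913 + -0.1302i, |z|^2 = 0.4949
Iter 10: z = -0.4540 + 0.4690i, |z|^2 = 0.4261
Iter 11: z = -0.9288 + -0.1369i, |z|^2 = 0.8814
Iter 12: z = -0.0710 + 0.5432i, |z|^2 = 0.3002
Iter 13: z = -1.2051 + 0.2118i, |z|^2 = 1.4971
Iter 14: z = 0.4923 + -0.2215i, |z|^2 = 0.2915
Iter 15: z = -0.7217 + 0.0709i, |z|^2 = 0.5258
Iter 16: z = -0.3992 + 0.1867i, |z|^2 = 0.1942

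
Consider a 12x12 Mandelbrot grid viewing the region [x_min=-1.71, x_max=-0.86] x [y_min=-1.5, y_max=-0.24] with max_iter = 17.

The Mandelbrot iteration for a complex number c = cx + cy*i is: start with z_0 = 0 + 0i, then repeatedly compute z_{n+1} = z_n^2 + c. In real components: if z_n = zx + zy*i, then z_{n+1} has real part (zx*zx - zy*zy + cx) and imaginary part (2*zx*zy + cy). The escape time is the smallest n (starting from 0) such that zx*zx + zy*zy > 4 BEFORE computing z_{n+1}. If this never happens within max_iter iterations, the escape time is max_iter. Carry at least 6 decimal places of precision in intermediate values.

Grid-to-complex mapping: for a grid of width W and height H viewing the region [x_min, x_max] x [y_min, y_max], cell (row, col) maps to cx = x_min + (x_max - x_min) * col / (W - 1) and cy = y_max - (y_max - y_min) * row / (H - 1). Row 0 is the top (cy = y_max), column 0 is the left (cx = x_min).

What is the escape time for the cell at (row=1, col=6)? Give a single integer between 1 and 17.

z_0 = 0 + 0i, c = -1.2464 + -0.3545i
Iter 1: z = -1.2464 + -0.3545i, |z|^2 = 1.6791
Iter 2: z = 0.1814 + 0.5292i, |z|^2 = 0.3130
Iter 3: z = -1.4936 + -0.1626i, |z|^2 = 2.2572
Iter 4: z = 0.9579 + 0.1311i, |z|^2 = 0.9349
Iter 5: z = -0.3459 + -0.1033i, |z|^2 = 0.1303
Iter 6: z = -1.1374 + -0.2831i, |z|^2 = 1.3738
Iter 7: z = -0.0328 + 0.2893i, |z|^2 = 0.0848
Iter 8: z = -1.3290 + -0.3735i, |z|^2 = 1.9058
Iter 9: z = 0.3804 + 0.6383i, |z|^2 = 0.5521
Iter 10: z = -1.5091 + 0.1310i, |z|^2 = 2.2945
Iter 11: z = 1.0138 + -0.7501i, |z|^2 = 1.5904
Iter 12: z = -0.7812 + -1.8754i, |z|^2 = 4.1273
Escaped at iteration 12

Answer: 12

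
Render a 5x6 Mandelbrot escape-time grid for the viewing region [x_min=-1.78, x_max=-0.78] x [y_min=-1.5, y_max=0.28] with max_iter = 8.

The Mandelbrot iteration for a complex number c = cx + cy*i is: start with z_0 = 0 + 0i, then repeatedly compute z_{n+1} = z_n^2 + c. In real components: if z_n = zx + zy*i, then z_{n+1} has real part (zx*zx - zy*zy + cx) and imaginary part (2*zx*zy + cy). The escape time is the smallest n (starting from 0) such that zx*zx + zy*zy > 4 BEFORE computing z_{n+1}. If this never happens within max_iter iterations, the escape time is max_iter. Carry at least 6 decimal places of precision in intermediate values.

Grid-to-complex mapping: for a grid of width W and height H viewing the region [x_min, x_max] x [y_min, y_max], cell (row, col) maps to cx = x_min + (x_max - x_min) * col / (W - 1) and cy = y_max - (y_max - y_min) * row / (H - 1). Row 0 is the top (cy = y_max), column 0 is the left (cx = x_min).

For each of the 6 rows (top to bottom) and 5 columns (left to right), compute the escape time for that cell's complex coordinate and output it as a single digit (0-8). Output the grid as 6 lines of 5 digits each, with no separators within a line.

Answer: 45888
57888
33867
23334
12233
11222

Derivation:
(row=0, col=0): c = -1.7800 + 0.2800i → escape time 4
(row=0, col=1): c = -1.5300 + 0.2800i → escape time 5
(row=0, col=2): c = -1.2800 + 0.2800i → escape time 8
(row=0, col=3): c = -1.0300 + 0.2800i → escape time 8
(row=0, col=4): c = -0.7800 + 0.2800i → escape time 8
(row=1, col=0): c = -1.7800 + -0.0760i → escape time 5
(row=1, col=1): c = -1.5300 + -0.0760i → escape time 7
(row=1, col=2): c = -1.2800 + -0.0760i → escape time 8
(row=1, col=3): c = -1.0300 + -0.0760i → escape time 8
(row=1, col=4): c = -0.7800 + -0.0760i → escape time 8
(row=2, col=0): c = -1.7800 + -0.4320i → escape time 3
(row=2, col=1): c = -1.5300 + -0.4320i → escape time 3
(row=2, col=2): c = -1.2800 + -0.4320i → escape time 8
(row=2, col=3): c = -1.0300 + -0.4320i → escape time 6
(row=2, col=4): c = -0.7800 + -0.4320i → escape time 7
(row=3, col=0): c = -1.7800 + -0.7880i → escape time 2
(row=3, col=1): c = -1.5300 + -0.7880i → escape time 3
(row=3, col=2): c = -1.2800 + -0.7880i → escape time 3
(row=3, col=3): c = -1.0300 + -0.7880i → escape time 3
(row=3, col=4): c = -0.7800 + -0.7880i → escape time 4
(row=4, col=0): c = -1.7800 + -1.1440i → escape time 1
(row=4, col=1): c = -1.5300 + -1.1440i → escape time 2
(row=4, col=2): c = -1.2800 + -1.1440i → escape time 2
(row=4, col=3): c = -1.0300 + -1.1440i → escape time 3
(row=4, col=4): c = -0.7800 + -1.1440i → escape time 3
(row=5, col=0): c = -1.7800 + -1.5000i → escape time 1
(row=5, col=1): c = -1.5300 + -1.5000i → escape time 1
(row=5, col=2): c = -1.2800 + -1.5000i → escape time 2
(row=5, col=3): c = -1.0300 + -1.5000i → escape time 2
(row=5, col=4): c = -0.7800 + -1.5000i → escape time 2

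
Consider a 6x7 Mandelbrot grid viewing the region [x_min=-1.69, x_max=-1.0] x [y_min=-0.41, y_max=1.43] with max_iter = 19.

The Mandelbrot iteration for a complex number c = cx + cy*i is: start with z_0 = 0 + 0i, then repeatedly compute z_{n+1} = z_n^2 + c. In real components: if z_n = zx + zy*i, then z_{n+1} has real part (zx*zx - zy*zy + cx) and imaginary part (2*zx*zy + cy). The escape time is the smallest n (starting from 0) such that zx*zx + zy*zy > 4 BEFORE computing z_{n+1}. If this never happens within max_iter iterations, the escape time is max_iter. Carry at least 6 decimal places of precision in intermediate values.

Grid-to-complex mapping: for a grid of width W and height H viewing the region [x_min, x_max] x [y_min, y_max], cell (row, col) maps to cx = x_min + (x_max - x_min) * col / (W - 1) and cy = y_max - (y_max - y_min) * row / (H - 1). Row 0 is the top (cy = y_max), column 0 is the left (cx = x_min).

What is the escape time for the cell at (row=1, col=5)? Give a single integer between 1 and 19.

z_0 = 0 + 0i, c = -1.0000 + 1.1233i
Iter 1: z = -1.0000 + 1.1233i, |z|^2 = 2.2619
Iter 2: z = -1.2619 + -1.1233i, |z|^2 = 2.8542
Iter 3: z = -0.6695 + 3.9584i, |z|^2 = 16.1168
Escaped at iteration 3

Answer: 3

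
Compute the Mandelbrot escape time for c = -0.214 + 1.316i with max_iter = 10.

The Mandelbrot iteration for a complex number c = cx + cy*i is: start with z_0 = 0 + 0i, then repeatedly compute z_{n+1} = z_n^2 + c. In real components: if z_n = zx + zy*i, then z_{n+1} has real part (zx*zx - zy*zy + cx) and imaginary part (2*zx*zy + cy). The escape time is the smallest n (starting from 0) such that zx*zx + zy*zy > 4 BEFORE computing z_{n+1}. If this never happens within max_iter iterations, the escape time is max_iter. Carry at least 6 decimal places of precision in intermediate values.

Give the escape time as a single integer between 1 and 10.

Answer: 2

Derivation:
z_0 = 0 + 0i, c = -0.2140 + 1.3160i
Iter 1: z = -0.2140 + 1.3160i, |z|^2 = 1.7777
Iter 2: z = -1.9001 + 0.7528i, |z|^2 = 4.1769
Escaped at iteration 2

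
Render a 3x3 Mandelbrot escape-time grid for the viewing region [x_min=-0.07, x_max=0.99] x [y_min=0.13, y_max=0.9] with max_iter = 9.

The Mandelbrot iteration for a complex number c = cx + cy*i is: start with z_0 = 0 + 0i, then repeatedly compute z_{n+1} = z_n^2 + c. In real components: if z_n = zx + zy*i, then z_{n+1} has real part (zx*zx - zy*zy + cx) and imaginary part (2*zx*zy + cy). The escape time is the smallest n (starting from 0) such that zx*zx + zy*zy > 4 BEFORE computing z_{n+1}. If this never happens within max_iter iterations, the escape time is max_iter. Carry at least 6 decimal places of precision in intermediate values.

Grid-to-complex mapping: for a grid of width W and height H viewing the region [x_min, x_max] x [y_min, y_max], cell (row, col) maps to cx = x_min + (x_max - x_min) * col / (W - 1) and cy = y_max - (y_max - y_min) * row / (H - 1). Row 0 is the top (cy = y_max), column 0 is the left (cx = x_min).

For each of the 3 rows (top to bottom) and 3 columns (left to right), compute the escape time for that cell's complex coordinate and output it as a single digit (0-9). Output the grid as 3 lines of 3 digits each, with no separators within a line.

Answer: 932
952
963

Derivation:
(row=0, col=0): c = -0.0700 + 0.9000i → escape time 9
(row=0, col=1): c = 0.4600 + 0.9000i → escape time 3
(row=0, col=2): c = 0.9900 + 0.9000i → escape time 2
(row=1, col=0): c = -0.0700 + 0.5150i → escape time 9
(row=1, col=1): c = 0.4600 + 0.5150i → escape time 5
(row=1, col=2): c = 0.9900 + 0.5150i → escape time 2
(row=2, col=0): c = -0.0700 + 0.1300i → escape time 9
(row=2, col=1): c = 0.4600 + 0.1300i → escape time 6
(row=2, col=2): c = 0.9900 + 0.1300i → escape time 3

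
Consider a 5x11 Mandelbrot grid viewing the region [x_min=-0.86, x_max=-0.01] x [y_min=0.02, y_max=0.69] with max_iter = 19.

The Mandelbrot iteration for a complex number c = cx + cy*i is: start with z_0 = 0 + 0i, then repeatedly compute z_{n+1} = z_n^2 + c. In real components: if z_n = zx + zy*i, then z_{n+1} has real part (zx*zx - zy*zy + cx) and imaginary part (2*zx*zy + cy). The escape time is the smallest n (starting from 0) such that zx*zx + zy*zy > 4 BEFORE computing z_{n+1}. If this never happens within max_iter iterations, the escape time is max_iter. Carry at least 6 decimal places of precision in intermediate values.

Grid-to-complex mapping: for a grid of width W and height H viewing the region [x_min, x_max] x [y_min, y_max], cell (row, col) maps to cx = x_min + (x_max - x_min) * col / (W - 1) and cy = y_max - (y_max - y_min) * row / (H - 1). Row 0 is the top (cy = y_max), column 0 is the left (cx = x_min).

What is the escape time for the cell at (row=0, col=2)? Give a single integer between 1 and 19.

z_0 = 0 + 0i, c = -0.4350 + 0.6900i
Iter 1: z = -0.4350 + 0.6900i, |z|^2 = 0.6653
Iter 2: z = -0.7219 + 0.0897i, |z|^2 = 0.5291
Iter 3: z = 0.0781 + 0.5605i, |z|^2 = 0.3202
Iter 4: z = -0.7431 + 0.7775i, |z|^2 = 1.1567
Iter 5: z = -0.4874 + -0.4655i, |z|^2 = 0.4542
Iter 6: z = -0.4141 + 1.1437i, |z|^2 = 1.4796
Iter 7: z = -1.5716 + -0.2573i, |z|^2 = 2.5360
Iter 8: z = 1.9686 + 1.4987i, |z|^2 = 6.1214
Escaped at iteration 8

Answer: 8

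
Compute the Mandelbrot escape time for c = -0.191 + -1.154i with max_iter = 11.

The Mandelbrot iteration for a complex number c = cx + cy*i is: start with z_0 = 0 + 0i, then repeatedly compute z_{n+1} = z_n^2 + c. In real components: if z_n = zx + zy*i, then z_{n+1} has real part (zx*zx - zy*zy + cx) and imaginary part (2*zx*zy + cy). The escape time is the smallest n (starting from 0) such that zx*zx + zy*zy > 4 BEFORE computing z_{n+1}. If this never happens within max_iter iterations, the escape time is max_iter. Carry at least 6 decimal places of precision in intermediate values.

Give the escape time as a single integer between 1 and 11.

z_0 = 0 + 0i, c = -0.1910 + -1.1540i
Iter 1: z = -0.1910 + -1.1540i, |z|^2 = 1.3682
Iter 2: z = -1.4862 + -0.7132i, |z|^2 = 2.7175
Iter 3: z = 1.5093 + 0.9659i, |z|^2 = 3.2109
Iter 4: z = 1.1540 + 1.7616i, |z|^2 = 4.4349
Escaped at iteration 4

Answer: 4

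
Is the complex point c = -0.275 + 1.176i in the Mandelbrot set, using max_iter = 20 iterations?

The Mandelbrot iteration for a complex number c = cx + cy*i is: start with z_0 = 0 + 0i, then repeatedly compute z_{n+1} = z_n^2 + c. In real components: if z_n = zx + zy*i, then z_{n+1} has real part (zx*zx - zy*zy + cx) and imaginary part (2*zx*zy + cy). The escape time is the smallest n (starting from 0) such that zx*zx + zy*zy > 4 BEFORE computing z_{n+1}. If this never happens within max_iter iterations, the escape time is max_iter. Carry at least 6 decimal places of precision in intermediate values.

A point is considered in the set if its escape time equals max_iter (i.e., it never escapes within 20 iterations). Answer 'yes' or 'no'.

Answer: no

Derivation:
z_0 = 0 + 0i, c = -0.2750 + 1.1760i
Iter 1: z = -0.2750 + 1.1760i, |z|^2 = 1.4586
Iter 2: z = -1.5824 + 0.5292i, |z|^2 = 2.7839
Iter 3: z = 1.9488 + -0.4988i, |z|^2 = 4.0465
Escaped at iteration 3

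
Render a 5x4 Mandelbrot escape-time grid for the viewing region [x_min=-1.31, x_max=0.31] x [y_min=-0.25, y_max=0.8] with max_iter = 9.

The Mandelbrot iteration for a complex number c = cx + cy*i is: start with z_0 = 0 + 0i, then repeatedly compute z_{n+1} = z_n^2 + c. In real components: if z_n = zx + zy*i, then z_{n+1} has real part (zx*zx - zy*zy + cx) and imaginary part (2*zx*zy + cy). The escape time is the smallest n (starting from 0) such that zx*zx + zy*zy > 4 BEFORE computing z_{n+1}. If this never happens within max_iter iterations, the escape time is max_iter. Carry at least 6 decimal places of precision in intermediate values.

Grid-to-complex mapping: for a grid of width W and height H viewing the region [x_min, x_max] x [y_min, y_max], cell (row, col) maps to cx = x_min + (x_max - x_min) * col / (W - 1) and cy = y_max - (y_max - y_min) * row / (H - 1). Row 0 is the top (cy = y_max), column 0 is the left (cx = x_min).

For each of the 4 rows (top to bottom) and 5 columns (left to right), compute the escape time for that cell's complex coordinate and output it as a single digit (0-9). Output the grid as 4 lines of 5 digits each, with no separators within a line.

Answer: 34594
56999
99999
79999

Derivation:
(row=0, col=0): c = -1.3100 + 0.8000i → escape time 3
(row=0, col=1): c = -0.9050 + 0.8000i → escape time 4
(row=0, col=2): c = -0.5000 + 0.8000i → escape time 5
(row=0, col=3): c = -0.0950 + 0.8000i → escape time 9
(row=0, col=4): c = 0.3100 + 0.8000i → escape time 4
(row=1, col=0): c = -1.3100 + 0.4500i → escape time 5
(row=1, col=1): c = -0.9050 + 0.4500i → escape time 6
(row=1, col=2): c = -0.5000 + 0.4500i → escape time 9
(row=1, col=3): c = -0.0950 + 0.4500i → escape time 9
(row=1, col=4): c = 0.3100 + 0.4500i → escape time 9
(row=2, col=0): c = -1.3100 + 0.1000i → escape time 9
(row=2, col=1): c = -0.9050 + 0.1000i → escape time 9
(row=2, col=2): c = -0.5000 + 0.1000i → escape time 9
(row=2, col=3): c = -0.0950 + 0.1000i → escape time 9
(row=2, col=4): c = 0.3100 + 0.1000i → escape time 9
(row=3, col=0): c = -1.3100 + -0.2500i → escape time 7
(row=3, col=1): c = -0.9050 + -0.2500i → escape time 9
(row=3, col=2): c = -0.5000 + -0.2500i → escape time 9
(row=3, col=3): c = -0.0950 + -0.2500i → escape time 9
(row=3, col=4): c = 0.3100 + -0.2500i → escape time 9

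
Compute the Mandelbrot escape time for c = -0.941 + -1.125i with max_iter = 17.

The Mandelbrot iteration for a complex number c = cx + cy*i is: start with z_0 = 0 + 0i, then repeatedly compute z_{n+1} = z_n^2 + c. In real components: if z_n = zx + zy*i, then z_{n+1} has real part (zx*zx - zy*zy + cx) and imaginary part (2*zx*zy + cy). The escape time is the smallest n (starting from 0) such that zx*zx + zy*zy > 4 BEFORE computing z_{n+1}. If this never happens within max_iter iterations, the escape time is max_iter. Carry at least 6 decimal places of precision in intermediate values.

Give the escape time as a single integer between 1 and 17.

Answer: 3

Derivation:
z_0 = 0 + 0i, c = -0.9410 + -1.1250i
Iter 1: z = -0.9410 + -1.1250i, |z|^2 = 2.1511
Iter 2: z = -1.3211 + 0.9922i, |z|^2 = 2.7300
Iter 3: z = -0.1801 + -3.7468i, |z|^2 = 14.0710
Escaped at iteration 3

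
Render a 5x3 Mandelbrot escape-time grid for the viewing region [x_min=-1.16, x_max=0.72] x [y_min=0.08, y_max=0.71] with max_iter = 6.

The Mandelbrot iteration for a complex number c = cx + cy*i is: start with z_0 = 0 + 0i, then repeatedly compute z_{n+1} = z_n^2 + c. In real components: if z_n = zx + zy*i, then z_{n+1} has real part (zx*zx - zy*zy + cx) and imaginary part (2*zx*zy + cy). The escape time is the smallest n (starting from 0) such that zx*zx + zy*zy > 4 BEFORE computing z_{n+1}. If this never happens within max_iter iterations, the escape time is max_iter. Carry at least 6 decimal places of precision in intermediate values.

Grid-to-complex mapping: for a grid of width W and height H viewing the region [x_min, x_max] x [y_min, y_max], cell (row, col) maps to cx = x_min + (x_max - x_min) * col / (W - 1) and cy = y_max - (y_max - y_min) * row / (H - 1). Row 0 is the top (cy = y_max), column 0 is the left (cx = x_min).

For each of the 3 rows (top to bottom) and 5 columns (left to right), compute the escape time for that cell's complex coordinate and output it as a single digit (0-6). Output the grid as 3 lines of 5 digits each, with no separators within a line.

Answer: 35663
66663
66663

Derivation:
(row=0, col=0): c = -1.1600 + 0.7100i → escape time 3
(row=0, col=1): c = -0.6900 + 0.7100i → escape time 5
(row=0, col=2): c = -0.2200 + 0.7100i → escape time 6
(row=0, col=3): c = 0.2500 + 0.7100i → escape time 6
(row=0, col=4): c = 0.7200 + 0.7100i → escape time 3
(row=1, col=0): c = -1.1600 + 0.3950i → escape time 6
(row=1, col=1): c = -0.6900 + 0.3950i → escape time 6
(row=1, col=2): c = -0.2200 + 0.3950i → escape time 6
(row=1, col=3): c = 0.2500 + 0.3950i → escape time 6
(row=1, col=4): c = 0.7200 + 0.3950i → escape time 3
(row=2, col=0): c = -1.1600 + 0.0800i → escape time 6
(row=2, col=1): c = -0.6900 + 0.0800i → escape time 6
(row=2, col=2): c = -0.2200 + 0.0800i → escape time 6
(row=2, col=3): c = 0.2500 + 0.0800i → escape time 6
(row=2, col=4): c = 0.7200 + 0.0800i → escape time 3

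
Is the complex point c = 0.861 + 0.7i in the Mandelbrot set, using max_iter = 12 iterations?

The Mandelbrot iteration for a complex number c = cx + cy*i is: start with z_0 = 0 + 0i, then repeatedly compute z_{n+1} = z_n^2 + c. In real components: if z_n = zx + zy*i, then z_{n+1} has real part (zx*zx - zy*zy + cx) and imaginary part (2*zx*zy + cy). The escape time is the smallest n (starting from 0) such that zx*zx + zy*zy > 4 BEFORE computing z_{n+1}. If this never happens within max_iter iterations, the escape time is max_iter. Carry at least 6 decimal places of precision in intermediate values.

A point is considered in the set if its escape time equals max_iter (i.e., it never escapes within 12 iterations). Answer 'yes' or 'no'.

Answer: no

Derivation:
z_0 = 0 + 0i, c = 0.8610 + 0.7000i
Iter 1: z = 0.8610 + 0.7000i, |z|^2 = 1.2313
Iter 2: z = 1.1123 + 1.9054i, |z|^2 = 4.8678
Escaped at iteration 2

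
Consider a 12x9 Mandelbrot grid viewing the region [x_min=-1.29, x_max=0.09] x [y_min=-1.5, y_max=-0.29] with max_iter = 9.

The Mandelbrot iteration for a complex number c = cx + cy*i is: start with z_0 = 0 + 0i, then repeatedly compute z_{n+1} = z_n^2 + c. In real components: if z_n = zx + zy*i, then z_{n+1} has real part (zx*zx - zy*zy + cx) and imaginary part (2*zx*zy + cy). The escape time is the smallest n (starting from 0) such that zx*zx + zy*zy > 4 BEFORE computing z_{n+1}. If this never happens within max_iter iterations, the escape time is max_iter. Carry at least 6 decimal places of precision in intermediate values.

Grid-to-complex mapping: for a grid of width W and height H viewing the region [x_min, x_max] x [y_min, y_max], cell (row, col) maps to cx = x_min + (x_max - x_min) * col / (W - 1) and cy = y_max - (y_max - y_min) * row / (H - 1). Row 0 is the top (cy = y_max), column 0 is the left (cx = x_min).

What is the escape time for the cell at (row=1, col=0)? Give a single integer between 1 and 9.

z_0 = 0 + 0i, c = -1.2900 + -0.4412i
Iter 1: z = -1.2900 + -0.4412i, |z|^2 = 1.8588
Iter 2: z = 0.1794 + 0.6972i, |z|^2 = 0.5182
Iter 3: z = -1.7439 + -0.1911i, |z|^2 = 3.0776
Iter 4: z = 1.7146 + 0.2253i, |z|^2 = 2.9905
Iter 5: z = 1.5990 + 0.3313i, |z|^2 = 2.6664
Iter 6: z = 1.1569 + 0.6181i, |z|^2 = 1.7205
Iter 7: z = -0.3335 + 0.9889i, |z|^2 = 1.0891
Iter 8: z = -2.1567 + -1.1008i, |z|^2 = 5.8631
Escaped at iteration 8

Answer: 8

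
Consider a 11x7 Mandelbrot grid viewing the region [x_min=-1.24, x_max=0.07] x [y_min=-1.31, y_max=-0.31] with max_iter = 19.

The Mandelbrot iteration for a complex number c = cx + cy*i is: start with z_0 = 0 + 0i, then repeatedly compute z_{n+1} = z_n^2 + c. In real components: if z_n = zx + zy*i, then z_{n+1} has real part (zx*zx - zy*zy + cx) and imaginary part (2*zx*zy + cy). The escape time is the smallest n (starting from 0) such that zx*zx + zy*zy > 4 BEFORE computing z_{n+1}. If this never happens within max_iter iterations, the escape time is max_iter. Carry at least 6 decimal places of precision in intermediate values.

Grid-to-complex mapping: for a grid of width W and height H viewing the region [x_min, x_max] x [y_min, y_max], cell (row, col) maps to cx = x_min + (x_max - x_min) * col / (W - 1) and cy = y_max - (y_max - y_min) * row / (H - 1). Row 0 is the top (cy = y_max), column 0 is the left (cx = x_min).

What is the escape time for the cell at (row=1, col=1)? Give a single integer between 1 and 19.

z_0 = 0 + 0i, c = -1.1090 + -0.4767i
Iter 1: z = -1.1090 + -0.4767i, |z|^2 = 1.4571
Iter 2: z = -0.1063 + 0.5806i, |z|^2 = 0.3484
Iter 3: z = -1.4348 + -0.6001i, |z|^2 = 2.4187
Iter 4: z = 0.5894 + 1.2454i, |z|^2 = 1.8985
Iter 5: z = -2.3127 + 0.9914i, |z|^2 = 6.3316
Escaped at iteration 5

Answer: 5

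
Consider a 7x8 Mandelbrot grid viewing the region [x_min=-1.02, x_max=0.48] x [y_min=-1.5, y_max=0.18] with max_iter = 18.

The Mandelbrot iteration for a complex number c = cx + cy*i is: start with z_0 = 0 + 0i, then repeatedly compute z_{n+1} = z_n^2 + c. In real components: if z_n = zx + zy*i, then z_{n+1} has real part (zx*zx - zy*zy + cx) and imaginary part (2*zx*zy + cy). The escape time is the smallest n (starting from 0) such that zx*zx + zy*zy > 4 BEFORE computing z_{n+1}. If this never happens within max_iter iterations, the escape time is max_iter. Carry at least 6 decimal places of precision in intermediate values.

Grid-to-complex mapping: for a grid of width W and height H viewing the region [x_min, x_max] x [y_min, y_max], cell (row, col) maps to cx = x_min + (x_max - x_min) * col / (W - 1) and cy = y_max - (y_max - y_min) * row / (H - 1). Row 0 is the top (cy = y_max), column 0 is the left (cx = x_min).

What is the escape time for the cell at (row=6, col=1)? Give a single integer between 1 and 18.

z_0 = 0 + 0i, c = -0.7700 + -1.2600i
Iter 1: z = -0.7700 + -1.2600i, |z|^2 = 2.1805
Iter 2: z = -1.7647 + 0.6804i, |z|^2 = 3.5771
Iter 3: z = 1.8812 + -3.6614i, |z|^2 = 16.9449
Escaped at iteration 3

Answer: 3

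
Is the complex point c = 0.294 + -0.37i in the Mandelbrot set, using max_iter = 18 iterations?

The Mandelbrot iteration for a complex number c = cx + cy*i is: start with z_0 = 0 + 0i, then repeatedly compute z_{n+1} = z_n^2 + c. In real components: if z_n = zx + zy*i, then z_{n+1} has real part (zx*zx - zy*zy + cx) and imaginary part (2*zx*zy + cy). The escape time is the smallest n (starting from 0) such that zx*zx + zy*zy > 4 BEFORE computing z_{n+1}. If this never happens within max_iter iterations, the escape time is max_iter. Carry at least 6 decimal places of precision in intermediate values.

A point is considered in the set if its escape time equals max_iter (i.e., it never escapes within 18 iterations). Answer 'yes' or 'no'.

z_0 = 0 + 0i, c = 0.2940 + -0.3700i
Iter 1: z = 0.2940 + -0.3700i, |z|^2 = 0.2233
Iter 2: z = 0.2435 + -0.5876i, |z|^2 = 0.4045
Iter 3: z = 0.0081 + -0.6562i, |z|^2 = 0.4306
Iter 4: z = -0.1365 + -0.3806i, |z|^2 = 0.1635
Iter 5: z = 0.1678 + -0.2661i, |z|^2 = 0.0989
Iter 6: z = 0.2513 + -0.4593i, |z|^2 = 0.2741
Iter 7: z = 0.1462 + -0.6009i, |z|^2 = 0.3824
Iter 8: z = -0.0457 + -0.5457i, |z|^2 = 0.2999
Iter 9: z = -0.0017 + -0.3202i, |z|^2 = 0.1025
Iter 10: z = 0.1915 + -0.3689i, |z|^2 = 0.1727
Iter 11: z = 0.1946 + -0.5113i, |z|^2 = 0.2993
Iter 12: z = 0.0705 + -0.5690i, |z|^2 = 0.3287
Iter 13: z = -0.0248 + -0.4502i, |z|^2 = 0.2033
Iter 14: z = 0.0920 + -0.3477i, |z|^2 = 0.1293
Iter 15: z = 0.1816 + -0.4339i, |z|^2 = 0.2213
Iter 16: z = 0.1387 + -0.5276i, |z|^2 = 0.2976
Iter 17: z = 0.0349 + -0.5163i, |z|^2 = 0.2678
Did not escape in 18 iterations → in set

Answer: yes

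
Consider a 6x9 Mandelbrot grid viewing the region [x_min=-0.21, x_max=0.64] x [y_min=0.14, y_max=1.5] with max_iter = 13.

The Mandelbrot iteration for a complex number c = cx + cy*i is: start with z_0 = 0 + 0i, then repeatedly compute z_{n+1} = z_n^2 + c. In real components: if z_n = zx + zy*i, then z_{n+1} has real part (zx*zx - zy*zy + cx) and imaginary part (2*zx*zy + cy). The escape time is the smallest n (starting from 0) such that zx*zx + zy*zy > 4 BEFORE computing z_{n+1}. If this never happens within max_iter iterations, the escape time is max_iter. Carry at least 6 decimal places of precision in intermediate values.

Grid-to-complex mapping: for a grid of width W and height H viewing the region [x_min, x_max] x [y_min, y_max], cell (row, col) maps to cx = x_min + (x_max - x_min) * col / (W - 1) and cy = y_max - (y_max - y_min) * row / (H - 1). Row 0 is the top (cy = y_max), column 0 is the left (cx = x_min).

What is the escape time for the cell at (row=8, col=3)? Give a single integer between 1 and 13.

z_0 = 0 + 0i, c = 0.3000 + 0.1400i
Iter 1: z = 0.3000 + 0.1400i, |z|^2 = 0.1096
Iter 2: z = 0.3704 + 0.2240i, |z|^2 = 0.1874
Iter 3: z = 0.3870 + 0.3059i, |z|^2 = 0.2434
Iter 4: z = 0.3562 + 0.3768i, |z|^2 = 0.2689
Iter 5: z = 0.2849 + 0.4084i, |z|^2 = 0.2480
Iter 6: z = 0.2143 + 0.3727i, |z|^2 = 0.1849
Iter 7: z = 0.2070 + 0.2998i, |z|^2 = 0.1327
Iter 8: z = 0.2530 + 0.2641i, |z|^2 = 0.1338
Iter 9: z = 0.2942 + 0.2736i, |z|^2 = 0.1615
Iter 10: z = 0.3117 + 0.3010i, |z|^2 = 0.1878
Iter 11: z = 0.3065 + 0.3277i, |z|^2 = 0.2013
Iter 12: z = 0.2866 + 0.3409i, |z|^2 = 0.1983

Answer: 13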